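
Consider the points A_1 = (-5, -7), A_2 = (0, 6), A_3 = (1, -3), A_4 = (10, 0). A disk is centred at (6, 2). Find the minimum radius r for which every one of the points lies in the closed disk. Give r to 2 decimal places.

14.21

The required radius is the distance from (6, 2) to the farthest point.
Squared distances: 202, 52, 50, 20.
Maximum is 202, attained at A_1.
r = √202 ≈ 14.21.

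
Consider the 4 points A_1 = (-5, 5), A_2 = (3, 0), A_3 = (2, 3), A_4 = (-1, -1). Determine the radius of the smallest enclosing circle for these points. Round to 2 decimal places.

The farthest pair is A_1–A_2 with squared distance 89. The circle on this segment as diameter has centre (-1, 2.5) and r² = 89/4 = 22.25.
Check A_3: distance² to centre = 9.25 ≤ 22.25, so it lies inside.
All remaining points lie in this disk, and no smaller disk contains both endpoints, so this is the minimum enclosing circle.
r = √(22.25) ≈ 4.72.

4.72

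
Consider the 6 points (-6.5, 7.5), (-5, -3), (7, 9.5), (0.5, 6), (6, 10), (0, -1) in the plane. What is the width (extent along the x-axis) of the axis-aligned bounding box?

max x = 7, min x = -6.5, so width = 13.5.

13.5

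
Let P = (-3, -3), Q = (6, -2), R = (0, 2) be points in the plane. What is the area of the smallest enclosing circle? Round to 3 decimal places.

Side lengths²: PQ² = 82, PR² = 34, QR² = 52.
Since PQ² = 82 < 52 + 34 = 86, the triangle is acute, so the smallest enclosing circle is the circumcircle.
Circumcentre = (31/21, -16/7), r² = 9061/441.
Area = π·r² = π·9061/441 ≈ 64.549.

64.549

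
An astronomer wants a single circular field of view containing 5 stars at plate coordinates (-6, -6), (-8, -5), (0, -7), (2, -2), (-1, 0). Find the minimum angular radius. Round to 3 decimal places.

The minimum enclosing circle of a finite set is fixed by two of the points (as a diameter) or three (as a circumcircle).
The farthest pair is (-8, -5)–(2, -2) with squared distance 109. The circle on this segment as diameter has centre (-3, -3.5) and r² = 109/4 = 27.25.
Check (-6, -6): distance² to centre = 15.25 ≤ 27.25, so it lies inside.
All remaining points lie in this disk, and no smaller disk contains both endpoints, so this is the minimum enclosing circle.
r = √(27.25) ≈ 5.220.

5.220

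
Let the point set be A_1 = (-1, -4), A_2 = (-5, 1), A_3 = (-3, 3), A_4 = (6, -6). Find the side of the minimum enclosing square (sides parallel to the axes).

11

The bounding box has width 11 and height 9.
An axis-aligned square enclosing the set must have side ≥ max(width, height).
So the minimum side is max(11, 9) = 11.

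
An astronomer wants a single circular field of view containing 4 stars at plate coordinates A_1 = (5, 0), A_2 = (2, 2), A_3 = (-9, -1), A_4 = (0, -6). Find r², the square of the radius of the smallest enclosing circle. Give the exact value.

49.25

By Welzl's lemma the MEC is supported by two points (diametrically opposite) or three points (on a circumcircle).
The farthest pair is A_1–A_3 with squared distance 197. The circle on this segment as diameter has centre (-2, -0.5) and r² = 197/4 = 49.25.
Check A_2: distance² to centre = 22.25 ≤ 49.25, so it lies inside.
All remaining points lie in this disk, and no smaller disk contains both endpoints, so this is the minimum enclosing circle.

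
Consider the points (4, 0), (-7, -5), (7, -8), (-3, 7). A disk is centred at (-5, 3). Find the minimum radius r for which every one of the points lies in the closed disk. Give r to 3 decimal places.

16.279

The required radius is the distance from (-5, 3) to the farthest point.
Squared distances: 90, 68, 265, 20.
Maximum is 265, attained at (7, -8).
r = √265 ≈ 16.279.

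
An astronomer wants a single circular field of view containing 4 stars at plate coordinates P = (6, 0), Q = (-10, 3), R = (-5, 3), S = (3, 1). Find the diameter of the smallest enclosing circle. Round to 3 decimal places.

By Welzl's lemma the MEC is supported by two points (diametrically opposite) or three points (on a circumcircle).
The farthest pair is P–Q with squared distance 265. The circle on this segment as diameter has centre (-2, 1.5) and r² = 265/4 = 66.25.
Check R: distance² to centre = 11.25 ≤ 66.25, so it lies inside.
All remaining points lie in this disk, and no smaller disk contains both endpoints, so this is the minimum enclosing circle.
Diameter = 2r = 2√(66.25) ≈ 16.279.

16.279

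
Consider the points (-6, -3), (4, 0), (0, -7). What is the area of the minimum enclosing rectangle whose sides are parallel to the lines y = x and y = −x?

In coordinates u = x + y, v = x − y the rectangle is axis-aligned; the map (x,y)→(u,v) scales areas by 2.
u-values: -9, 4, -7; range = 4 − (-9) = 13.
v-values: -3, 4, 7; range = 7 − (-3) = 10.
Area = (13 × 10) / 2 = 65.

65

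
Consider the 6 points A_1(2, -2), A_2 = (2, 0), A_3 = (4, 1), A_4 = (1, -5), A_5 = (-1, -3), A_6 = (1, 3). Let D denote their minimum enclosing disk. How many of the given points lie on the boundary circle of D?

By Welzl's lemma the MEC is supported by two points (diametrically opposite) or three points (on a circumcircle).
The farthest pair is A_4–A_6 with squared distance 64. The circle on this segment as diameter has centre (1, -1) and r² = 64/4 = 16.
Check A_1: distance² to centre = 2 ≤ 16, so it lies inside.
All remaining points lie in this disk, and no smaller disk contains both endpoints, so this is the minimum enclosing circle.
The points at distance exactly r from the centre are A_4, A_6 — 2 points.

2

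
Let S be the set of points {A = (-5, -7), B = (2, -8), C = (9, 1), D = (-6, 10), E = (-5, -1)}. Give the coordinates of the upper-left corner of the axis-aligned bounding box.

(-6, 10)

x-range [-6, 9], y-range [-8, 10].
The upper-left corner is (-6, 10).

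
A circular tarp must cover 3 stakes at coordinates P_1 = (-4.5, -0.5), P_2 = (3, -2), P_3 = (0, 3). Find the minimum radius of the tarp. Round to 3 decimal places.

Side lengths²: P_1P_2² = 58.5, P_1P_3² = 32.5, P_2P_3² = 34.
Since P_1P_2² = 58.5 < 34 + 32.5 = 66.5, the triangle is acute, so the smallest enclosing circle is the circumcircle.
Circumcentre = (-29/44, -35/44), r² = 14365/968.
r = √(14365/968) ≈ 3.852.

3.852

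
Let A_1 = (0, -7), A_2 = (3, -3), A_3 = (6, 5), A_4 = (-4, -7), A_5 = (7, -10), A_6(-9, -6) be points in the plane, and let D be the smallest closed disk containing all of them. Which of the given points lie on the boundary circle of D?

The minimum enclosing circle is determined by three boundary points: A_3, A_5, A_6.
Their circumcentre is (16/59, -172/59) with r² = 332333/3481.
The farthest remaining point A_4 is at distance² 121585/3481 ≤ 332333/3481.
The points at distance exactly r from the centre are A_3, A_5, A_6 — 3 points.

A_3, A_5, A_6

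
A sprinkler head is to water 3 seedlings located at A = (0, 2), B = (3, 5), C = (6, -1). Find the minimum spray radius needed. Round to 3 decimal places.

Side lengths²: AB² = 18, AC² = 45, BC² = 45.
Since BC² = 45 < 45 + 18 = 63, the triangle is acute, so the smallest enclosing circle is the circumcircle.
Circumcentre = (3.5, 1.5), r² = 12.5.
r = √(12.5) ≈ 3.536.

3.536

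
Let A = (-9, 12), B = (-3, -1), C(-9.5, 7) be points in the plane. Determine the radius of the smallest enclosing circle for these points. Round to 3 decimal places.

7.159

Side lengths²: AB² = 205, AC² = 25.25, BC² = 106.25.
Since AB² = 205 ≥ 106.25 + 25.25 = 131.5, the angle opposite AB is not acute, so the smallest enclosing circle has AB as diameter.
Centre = midpoint of AB = (-6, 5.5), r² = 205/4 = 51.25.
r = √(51.25) ≈ 7.159.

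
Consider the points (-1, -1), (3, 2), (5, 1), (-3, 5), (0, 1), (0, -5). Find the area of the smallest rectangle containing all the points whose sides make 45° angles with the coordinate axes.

In coordinates u = x + y, v = x − y the rectangle is axis-aligned; the map (x,y)→(u,v) scales areas by 2.
u-values: -2, 5, 6, 2, 1, -5; range = 6 − (-5) = 11.
v-values: 0, 1, 4, -8, -1, 5; range = 5 − (-8) = 13.
Area = (11 × 13) / 2 = 71.5.

71.5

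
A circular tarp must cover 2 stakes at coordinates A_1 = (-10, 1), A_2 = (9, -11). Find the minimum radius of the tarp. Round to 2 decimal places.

The smallest circle enclosing two points has them as diameter endpoints.
Centre = midpoint = (-0.5, -5); r² = |A_1A_2|²/4 = 505/4 = 126.25.
r = √(126.25) ≈ 11.24.

11.24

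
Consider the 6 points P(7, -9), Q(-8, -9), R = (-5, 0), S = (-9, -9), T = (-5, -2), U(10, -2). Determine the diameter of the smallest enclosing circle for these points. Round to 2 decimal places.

20.25

By Welzl's lemma the MEC is supported by two points (diametrically opposite) or three points (on a circumcircle).
The farthest pair is S–U with squared distance 410. The circle on this segment as diameter has centre (0.5, -5.5) and r² = 410/4 = 102.5.
Check P: distance² to centre = 54.5 ≤ 102.5, so it lies inside.
All remaining points lie in this disk, and no smaller disk contains both endpoints, so this is the minimum enclosing circle.
Diameter = 2r = 2√(102.5) ≈ 20.25.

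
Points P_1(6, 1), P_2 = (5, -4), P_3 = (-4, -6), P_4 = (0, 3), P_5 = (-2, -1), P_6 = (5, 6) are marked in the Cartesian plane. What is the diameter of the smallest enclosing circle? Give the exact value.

15

The minimum enclosing circle of a finite set is fixed by two of the points (as a diameter) or three (as a circumcircle).
The farthest pair is P_3–P_6 with squared distance 225. The circle on this segment as diameter has centre (0.5, 0) and r² = 225/4 = 56.25.
Check P_1: distance² to centre = 31.25 ≤ 56.25, so it lies inside.
All remaining points lie in this disk, and no smaller disk contains both endpoints, so this is the minimum enclosing circle.
Diameter = 2r = 2√(56.25) = 15.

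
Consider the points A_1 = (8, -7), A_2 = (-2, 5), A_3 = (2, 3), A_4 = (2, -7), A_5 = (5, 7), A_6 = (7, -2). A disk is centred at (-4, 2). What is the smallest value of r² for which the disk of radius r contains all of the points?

225

The required radius is the distance from (-4, 2) to the farthest point.
Squared distances: 225, 13, 37, 117, 106, 137.
Maximum is 225, attained at A_1.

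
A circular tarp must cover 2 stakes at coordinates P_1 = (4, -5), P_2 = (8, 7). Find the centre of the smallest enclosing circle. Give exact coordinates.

(6, 1)

The smallest circle enclosing two points has them as diameter endpoints.
Centre = midpoint = (6, 1); r² = |P_1P_2|²/4 = 160/4 = 40.
Centre = (6, 1).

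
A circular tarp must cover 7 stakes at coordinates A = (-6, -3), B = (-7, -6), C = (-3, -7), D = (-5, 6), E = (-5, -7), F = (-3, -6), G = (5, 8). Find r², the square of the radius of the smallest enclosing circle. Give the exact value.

85

The farthest pair is B–G with squared distance 340. The circle on this segment as diameter has centre (-1, 1) and r² = 340/4 = 85.
Check A: distance² to centre = 41 ≤ 85, so it lies inside.
All remaining points lie in this disk, and no smaller disk contains both endpoints, so this is the minimum enclosing circle.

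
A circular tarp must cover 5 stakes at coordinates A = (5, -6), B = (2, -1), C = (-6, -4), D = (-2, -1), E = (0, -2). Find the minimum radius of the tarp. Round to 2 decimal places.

5.59

By Welzl's lemma the MEC is supported by two points (diametrically opposite) or three points (on a circumcircle).
The farthest pair is A–C with squared distance 125. The circle on this segment as diameter has centre (-0.5, -5) and r² = 125/4 = 31.25.
Check B: distance² to centre = 22.25 ≤ 31.25, so it lies inside.
All remaining points lie in this disk, and no smaller disk contains both endpoints, so this is the minimum enclosing circle.
r = √(31.25) ≈ 5.59.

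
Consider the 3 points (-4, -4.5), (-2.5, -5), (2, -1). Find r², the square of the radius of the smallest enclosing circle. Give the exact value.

12.0625

Call the three points A, B, C in the order given.
Side lengths²: AB² = 2.5, AC² = 48.25, BC² = 36.25.
Since AC² = 48.25 ≥ 36.25 + 2.5 = 38.75, the angle opposite AC is not acute, so the smallest enclosing circle has AC as diameter.
Centre = midpoint of AC = (-1, -2.75), r² = 48.25/4 = 12.0625.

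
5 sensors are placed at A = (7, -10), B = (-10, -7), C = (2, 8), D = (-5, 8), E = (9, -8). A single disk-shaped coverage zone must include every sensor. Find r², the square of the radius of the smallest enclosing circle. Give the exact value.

By Welzl's lemma the MEC is supported by two points (diametrically opposite) or three points (on a circumcircle).
The minimum enclosing circle is determined by three boundary points: B, D, E.
Their circumcentre is (-6/29, -56/29) with r² = 102265/841.
The farthest remaining point A is at distance² 98437/841 ≤ 102265/841.

102265/841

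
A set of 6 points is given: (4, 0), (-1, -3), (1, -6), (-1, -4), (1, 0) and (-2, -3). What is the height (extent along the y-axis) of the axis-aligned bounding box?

6

max y = 0, min y = -6, so height = 6.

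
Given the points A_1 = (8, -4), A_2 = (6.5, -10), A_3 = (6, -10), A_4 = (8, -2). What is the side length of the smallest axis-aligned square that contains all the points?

8

The bounding box has width 2 and height 8.
An axis-aligned square enclosing the set must have side ≥ max(width, height).
So the minimum side is max(2, 8) = 8.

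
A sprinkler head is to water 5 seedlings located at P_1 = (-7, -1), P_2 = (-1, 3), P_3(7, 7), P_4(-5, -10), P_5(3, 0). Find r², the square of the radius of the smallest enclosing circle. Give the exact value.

A smallest enclosing disk is always determined by at most three of the input points on its boundary.
The farthest pair is P_3–P_4 with squared distance 433. The circle on this segment as diameter has centre (1, -1.5) and r² = 433/4 = 108.25.
Check P_1: distance² to centre = 64.25 ≤ 108.25, so it lies inside.
All remaining points lie in this disk, and no smaller disk contains both endpoints, so this is the minimum enclosing circle.

108.25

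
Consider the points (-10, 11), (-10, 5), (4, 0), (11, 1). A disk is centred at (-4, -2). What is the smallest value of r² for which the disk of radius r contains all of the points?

234

The required radius is the distance from (-4, -2) to the farthest point.
Squared distances: 205, 85, 68, 234.
Maximum is 234, attained at (11, 1).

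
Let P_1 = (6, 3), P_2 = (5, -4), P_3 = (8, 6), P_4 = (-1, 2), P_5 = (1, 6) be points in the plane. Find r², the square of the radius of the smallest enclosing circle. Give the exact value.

31.61

A smallest enclosing disk is always determined by at most three of the input points on its boundary.
The minimum enclosing circle is determined by three boundary points: P_2, P_3, P_5.
Their circumcentre is (4.5, 1.6) with r² = 31.61.
The farthest remaining point P_4 is at distance² 30.41 ≤ 31.61.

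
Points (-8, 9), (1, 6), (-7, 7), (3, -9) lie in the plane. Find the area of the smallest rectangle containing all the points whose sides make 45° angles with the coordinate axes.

188.5

In coordinates u = x + y, v = x − y the rectangle is axis-aligned; the map (x,y)→(u,v) scales areas by 2.
u-values: 1, 7, 0, -6; range = 7 − (-6) = 13.
v-values: -17, -5, -14, 12; range = 12 − (-17) = 29.
Area = (13 × 29) / 2 = 188.5.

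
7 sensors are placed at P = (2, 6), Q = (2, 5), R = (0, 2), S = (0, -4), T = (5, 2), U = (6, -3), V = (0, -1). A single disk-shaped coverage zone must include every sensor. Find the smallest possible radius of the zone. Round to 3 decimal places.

5.267

A smallest enclosing disk is always determined by at most three of the input points on its boundary.
The minimum enclosing circle is determined by three boundary points: P, S, U.
Their circumcentre is (133/58, 43/58) with r² = 46657/1682.
The farthest remaining point Q is at distance² 30649/1682 ≤ 46657/1682.
r = √(46657/1682) ≈ 5.267.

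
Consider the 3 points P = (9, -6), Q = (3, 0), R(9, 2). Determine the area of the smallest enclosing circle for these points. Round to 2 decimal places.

Side lengths²: PQ² = 72, PR² = 64, QR² = 40.
Since PQ² = 72 < 64 + 40 = 104, the triangle is acute, so the smallest enclosing circle is the circumcircle.
Circumcentre = (7, -2), r² = 20.
Area = π·r² = π·20 ≈ 62.83.

62.83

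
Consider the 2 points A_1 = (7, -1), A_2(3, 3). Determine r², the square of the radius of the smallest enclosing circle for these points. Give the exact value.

8

The smallest circle enclosing two points has them as diameter endpoints.
Centre = midpoint = (5, 1); r² = |A_1A_2|²/4 = 32/4 = 8.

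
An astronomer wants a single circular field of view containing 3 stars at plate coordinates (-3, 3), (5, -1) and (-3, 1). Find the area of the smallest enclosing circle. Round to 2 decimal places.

Call the three points A, B, C in the order given.
Side lengths²: AB² = 80, AC² = 4, BC² = 68.
Since AB² = 80 ≥ 68 + 4 = 72, the angle opposite AB is not acute, so the smallest enclosing circle has AB as diameter.
Centre = midpoint of AB = (1, 1), r² = 80/4 = 20.
Area = π·r² = π·20 ≈ 62.83.

62.83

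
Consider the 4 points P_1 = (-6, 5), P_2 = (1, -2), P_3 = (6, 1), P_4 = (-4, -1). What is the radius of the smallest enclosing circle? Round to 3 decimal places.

A smallest enclosing disk is always determined by at most three of the input points on its boundary.
The farthest pair is P_1–P_3 with squared distance 160. The circle on this segment as diameter has centre (0, 3) and r² = 160/4 = 40.
Check P_2: distance² to centre = 26 ≤ 40, so it lies inside.
All remaining points lie in this disk, and no smaller disk contains both endpoints, so this is the minimum enclosing circle.
r = √40 ≈ 6.325.

6.325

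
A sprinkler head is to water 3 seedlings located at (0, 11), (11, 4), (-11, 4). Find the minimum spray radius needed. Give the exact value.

11

Call the three points A, B, C in the order given.
Side lengths²: AB² = 170, AC² = 170, BC² = 484.
Since BC² = 484 ≥ 170 + 170 = 340, the angle opposite BC is not acute, so the smallest enclosing circle has BC as diameter.
Centre = midpoint of BC = (0, 4), r² = 484/4 = 121.
r = √121 = 11.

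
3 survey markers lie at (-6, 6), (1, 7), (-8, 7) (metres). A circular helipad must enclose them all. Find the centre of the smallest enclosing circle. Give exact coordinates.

Call the three points A, B, C in the order given.
Side lengths²: AB² = 50, AC² = 5, BC² = 81.
Since BC² = 81 ≥ 50 + 5 = 55, the angle opposite BC is not acute, so the smallest enclosing circle has BC as diameter.
Centre = midpoint of BC = (-3.5, 7), r² = 81/4 = 20.25.
Centre = (-3.5, 7).

(-3.5, 7)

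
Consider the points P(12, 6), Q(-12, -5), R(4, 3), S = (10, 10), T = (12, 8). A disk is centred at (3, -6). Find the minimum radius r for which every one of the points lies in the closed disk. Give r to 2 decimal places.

17.46

The required radius is the distance from (3, -6) to the farthest point.
Squared distances: 225, 226, 82, 305, 277.
Maximum is 305, attained at S.
r = √305 ≈ 17.46.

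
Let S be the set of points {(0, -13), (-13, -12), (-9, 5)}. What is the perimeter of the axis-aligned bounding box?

62

Width = max x − min x = 0 − (-13) = 13.
Height = max y − min y = 5 − (-13) = 18.
Perimeter = 2(13 + 18) = 62.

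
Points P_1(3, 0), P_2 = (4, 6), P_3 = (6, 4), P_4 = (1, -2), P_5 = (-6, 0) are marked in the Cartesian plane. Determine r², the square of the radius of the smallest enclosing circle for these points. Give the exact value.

40

By Welzl's lemma the MEC is supported by two points (diametrically opposite) or three points (on a circumcircle).
The farthest pair is P_3–P_5 with squared distance 160. The circle on this segment as diameter has centre (0, 2) and r² = 160/4 = 40.
Check P_1: distance² to centre = 13 ≤ 40, so it lies inside.
All remaining points lie in this disk, and no smaller disk contains both endpoints, so this is the minimum enclosing circle.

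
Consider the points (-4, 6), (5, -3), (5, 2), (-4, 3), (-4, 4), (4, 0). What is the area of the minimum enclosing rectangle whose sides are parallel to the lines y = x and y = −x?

In coordinates u = x + y, v = x − y the rectangle is axis-aligned; the map (x,y)→(u,v) scales areas by 2.
u-values: 2, 2, 7, -1, 0, 4; range = 7 − (-1) = 8.
v-values: -10, 8, 3, -7, -8, 4; range = 8 − (-10) = 18.
Area = (8 × 18) / 2 = 72.

72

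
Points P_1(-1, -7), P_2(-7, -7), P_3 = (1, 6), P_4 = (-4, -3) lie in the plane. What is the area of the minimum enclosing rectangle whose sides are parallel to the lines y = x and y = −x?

115.5

In coordinates u = x + y, v = x − y the rectangle is axis-aligned; the map (x,y)→(u,v) scales areas by 2.
u-values: -8, -14, 7, -7; range = 7 − (-14) = 21.
v-values: 6, 0, -5, -1; range = 6 − (-5) = 11.
Area = (21 × 11) / 2 = 115.5.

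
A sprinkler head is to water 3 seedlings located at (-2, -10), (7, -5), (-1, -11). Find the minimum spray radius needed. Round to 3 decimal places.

Call the three points A, B, C in the order given.
Side lengths²: AB² = 106, AC² = 2, BC² = 100.
Since AB² = 106 ≥ 100 + 2 = 102, the angle opposite AB is not acute, so the smallest enclosing circle has AB as diameter.
Centre = midpoint of AB = (2.5, -7.5), r² = 106/4 = 26.5.
r = √(26.5) ≈ 5.148.

5.148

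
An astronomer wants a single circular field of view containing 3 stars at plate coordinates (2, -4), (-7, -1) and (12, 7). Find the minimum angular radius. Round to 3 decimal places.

10.308

Call the three points A, B, C in the order given.
Side lengths²: AB² = 90, AC² = 221, BC² = 425.
Since BC² = 425 ≥ 221 + 90 = 311, the angle opposite BC is not acute, so the smallest enclosing circle has BC as diameter.
Centre = midpoint of BC = (2.5, 3), r² = 425/4 = 106.25.
r = √(106.25) ≈ 10.308.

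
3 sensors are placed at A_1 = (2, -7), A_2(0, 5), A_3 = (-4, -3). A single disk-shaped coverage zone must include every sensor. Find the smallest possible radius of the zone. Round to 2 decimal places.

6.08

Side lengths²: A_1A_2² = 148, A_1A_3² = 52, A_2A_3² = 80.
Since A_1A_2² = 148 ≥ 80 + 52 = 132, the angle opposite A_1A_2 is not acute, so the smallest enclosing circle has A_1A_2 as diameter.
Centre = midpoint of A_1A_2 = (1, -1), r² = 148/4 = 37.
r = √37 ≈ 6.08.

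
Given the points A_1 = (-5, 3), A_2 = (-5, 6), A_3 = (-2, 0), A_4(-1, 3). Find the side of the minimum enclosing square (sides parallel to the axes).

6

The bounding box has width 4 and height 6.
An axis-aligned square enclosing the set must have side ≥ max(width, height).
So the minimum side is max(4, 6) = 6.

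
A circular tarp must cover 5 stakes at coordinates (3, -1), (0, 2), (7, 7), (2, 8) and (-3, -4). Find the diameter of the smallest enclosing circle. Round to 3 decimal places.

By Welzl's lemma the MEC is supported by two points (diametrically opposite) or three points (on a circumcircle).
The farthest pair is (7, 7)–(-3, -4) with squared distance 221. The circle on this segment as diameter has centre (2, 1.5) and r² = 221/4 = 55.25.
Check (3, -1): distance² to centre = 7.25 ≤ 55.25, so it lies inside.
All remaining points lie in this disk, and no smaller disk contains both endpoints, so this is the minimum enclosing circle.
Diameter = 2r = 2√(55.25) ≈ 14.866.

14.866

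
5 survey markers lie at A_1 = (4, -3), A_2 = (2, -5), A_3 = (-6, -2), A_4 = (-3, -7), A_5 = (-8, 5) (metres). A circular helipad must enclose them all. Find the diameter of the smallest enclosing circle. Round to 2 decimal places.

The minimum enclosing circle is determined by three boundary points: A_1, A_4, A_5.
Their circumcentre is (-2.5, 0.25) with r² = 52.8125.
The farthest remaining point A_2 is at distance² 47.8125 ≤ 52.8125.
Diameter = 2r = 2√(52.8125) ≈ 14.53.

14.53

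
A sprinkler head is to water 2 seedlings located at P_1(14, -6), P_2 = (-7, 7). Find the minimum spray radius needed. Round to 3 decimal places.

The smallest circle enclosing two points has them as diameter endpoints.
Centre = midpoint = (3.5, 0.5); r² = |P_1P_2|²/4 = 610/4 = 152.5.
r = √(152.5) ≈ 12.349.

12.349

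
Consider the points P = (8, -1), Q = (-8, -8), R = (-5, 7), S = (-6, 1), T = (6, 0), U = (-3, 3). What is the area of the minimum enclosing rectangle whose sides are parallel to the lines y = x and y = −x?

241.5

In coordinates u = x + y, v = x − y the rectangle is axis-aligned; the map (x,y)→(u,v) scales areas by 2.
u-values: 7, -16, 2, -5, 6, 0; range = 7 − (-16) = 23.
v-values: 9, 0, -12, -7, 6, -6; range = 9 − (-12) = 21.
Area = (23 × 21) / 2 = 241.5.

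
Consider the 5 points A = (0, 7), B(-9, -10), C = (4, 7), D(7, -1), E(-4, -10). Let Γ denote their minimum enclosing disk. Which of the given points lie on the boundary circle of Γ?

The farthest pair is B–C with squared distance 458. The circle on this segment as diameter has centre (-2.5, -1.5) and r² = 458/4 = 114.5.
Check A: distance² to centre = 78.5 ≤ 114.5, so it lies inside.
All remaining points lie in this disk, and no smaller disk contains both endpoints, so this is the minimum enclosing circle.
The points at distance exactly r from the centre are B, C — 2 points.

B, C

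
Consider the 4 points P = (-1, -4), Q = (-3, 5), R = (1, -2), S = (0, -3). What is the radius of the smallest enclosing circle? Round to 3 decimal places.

4.610

A smallest enclosing disk is always determined by at most three of the input points on its boundary.
The farthest pair is P–Q with squared distance 85. The circle on this segment as diameter has centre (-2, 0.5) and r² = 85/4 = 21.25.
Check R: distance² to centre = 15.25 ≤ 21.25, so it lies inside.
All remaining points lie in this disk, and no smaller disk contains both endpoints, so this is the minimum enclosing circle.
r = √(21.25) ≈ 4.610.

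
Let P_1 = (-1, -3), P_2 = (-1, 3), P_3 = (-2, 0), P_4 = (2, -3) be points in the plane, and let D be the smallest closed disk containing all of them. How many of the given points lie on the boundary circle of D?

The farthest pair is P_2–P_4 with squared distance 45. The circle on this segment as diameter has centre (0.5, 0) and r² = 45/4 = 11.25.
Check P_1: distance² to centre = 11.25 ≤ 11.25, so it lies inside.
All remaining points lie in this disk, and no smaller disk contains both endpoints, so this is the minimum enclosing circle.
The points at distance exactly r from the centre are P_1, P_2, P_4 — 3 points.

3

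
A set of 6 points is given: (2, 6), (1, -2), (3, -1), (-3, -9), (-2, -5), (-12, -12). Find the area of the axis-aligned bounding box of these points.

x ranges over [-12, 3], width 15.
y ranges over [-12, 6], height 18.
Area = 15 × 18 = 270.

270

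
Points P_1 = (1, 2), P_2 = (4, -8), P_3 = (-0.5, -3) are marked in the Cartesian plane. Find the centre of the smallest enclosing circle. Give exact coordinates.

Side lengths²: P_1P_2² = 109, P_1P_3² = 27.25, P_2P_3² = 45.25.
Since P_1P_2² = 109 ≥ 45.25 + 27.25 = 72.5, the angle opposite P_1P_2 is not acute, so the smallest enclosing circle has P_1P_2 as diameter.
Centre = midpoint of P_1P_2 = (2.5, -3), r² = 109/4 = 27.25.
Centre = (2.5, -3).

(2.5, -3)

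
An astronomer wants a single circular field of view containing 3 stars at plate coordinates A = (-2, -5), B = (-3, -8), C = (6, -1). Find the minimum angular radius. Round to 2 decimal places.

Side lengths²: AB² = 10, AC² = 80, BC² = 130.
Since BC² = 130 ≥ 80 + 10 = 90, the angle opposite BC is not acute, so the smallest enclosing circle has BC as diameter.
Centre = midpoint of BC = (1.5, -4.5), r² = 130/4 = 32.5.
r = √(32.5) ≈ 5.70.

5.70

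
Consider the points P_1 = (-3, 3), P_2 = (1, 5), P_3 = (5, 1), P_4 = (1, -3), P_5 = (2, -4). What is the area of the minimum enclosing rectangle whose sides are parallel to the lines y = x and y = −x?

48

In coordinates u = x + y, v = x − y the rectangle is axis-aligned; the map (x,y)→(u,v) scales areas by 2.
u-values: 0, 6, 6, -2, -2; range = 6 − (-2) = 8.
v-values: -6, -4, 4, 4, 6; range = 6 − (-6) = 12.
Area = (8 × 12) / 2 = 48.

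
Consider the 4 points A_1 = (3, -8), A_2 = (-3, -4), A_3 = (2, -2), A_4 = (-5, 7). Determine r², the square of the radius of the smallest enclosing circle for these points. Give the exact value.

The minimum enclosing circle of a finite set is fixed by two of the points (as a diameter) or three (as a circumcircle).
The farthest pair is A_1–A_4 with squared distance 289. The circle on this segment as diameter has centre (-1, -0.5) and r² = 289/4 = 72.25.
Check A_2: distance² to centre = 16.25 ≤ 72.25, so it lies inside.
All remaining points lie in this disk, and no smaller disk contains both endpoints, so this is the minimum enclosing circle.

72.25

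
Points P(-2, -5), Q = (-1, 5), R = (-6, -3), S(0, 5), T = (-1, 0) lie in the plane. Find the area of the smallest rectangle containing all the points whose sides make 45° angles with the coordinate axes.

In coordinates u = x + y, v = x − y the rectangle is axis-aligned; the map (x,y)→(u,v) scales areas by 2.
u-values: -7, 4, -9, 5, -1; range = 5 − (-9) = 14.
v-values: 3, -6, -3, -5, -1; range = 3 − (-6) = 9.
Area = (14 × 9) / 2 = 63.

63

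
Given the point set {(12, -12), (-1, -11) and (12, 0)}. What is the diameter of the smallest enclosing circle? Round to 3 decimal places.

17.080

Call the three points A, B, C in the order given.
Side lengths²: AB² = 170, AC² = 144, BC² = 290.
Since BC² = 290 < 170 + 144 = 314, the triangle is acute, so the smallest enclosing circle is the circumcircle.
Circumcentre = (77/13, -6), r² = 12325/169.
Diameter = 2r = 2√(12325/169) ≈ 17.080.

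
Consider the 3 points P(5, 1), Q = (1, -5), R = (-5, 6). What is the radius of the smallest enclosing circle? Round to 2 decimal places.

Side lengths²: PQ² = 52, PR² = 125, QR² = 157.
Since QR² = 157 < 125 + 52 = 177, the triangle is acute, so the smallest enclosing circle is the circumcircle.
Circumcentre = (-1.3125, 0.875), r² = 39.86328125.
r = √(39.86328125) ≈ 6.31.

6.31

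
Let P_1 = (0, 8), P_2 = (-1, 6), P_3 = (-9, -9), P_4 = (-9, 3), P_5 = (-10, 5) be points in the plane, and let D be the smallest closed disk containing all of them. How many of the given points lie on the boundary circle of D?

The minimum enclosing circle of a finite set is fixed by two of the points (as a diameter) or three (as a circumcircle).
The farthest pair is P_1–P_3 with squared distance 370. The circle on this segment as diameter has centre (-4.5, -0.5) and r² = 370/4 = 92.5.
Check P_2: distance² to centre = 54.5 ≤ 92.5, so it lies inside.
All remaining points lie in this disk, and no smaller disk contains both endpoints, so this is the minimum enclosing circle.
The points at distance exactly r from the centre are P_1, P_3 — 2 points.

2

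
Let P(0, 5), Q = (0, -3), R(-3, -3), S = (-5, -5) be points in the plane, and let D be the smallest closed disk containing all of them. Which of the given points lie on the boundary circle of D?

P, S

By Welzl's lemma the MEC is supported by two points (diametrically opposite) or three points (on a circumcircle).
The farthest pair is P–S with squared distance 125. The circle on this segment as diameter has centre (-2.5, 0) and r² = 125/4 = 31.25.
Check Q: distance² to centre = 15.25 ≤ 31.25, so it lies inside.
All remaining points lie in this disk, and no smaller disk contains both endpoints, so this is the minimum enclosing circle.
The points at distance exactly r from the centre are P, S — 2 points.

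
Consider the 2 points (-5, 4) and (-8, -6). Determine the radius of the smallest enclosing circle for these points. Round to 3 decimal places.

5.220

The smallest circle enclosing two points has them as diameter endpoints.
Centre = midpoint = (-6.5, -1); r² = |(-5, 4)−(-8, -6)|²/4 = 109/4 = 27.25.
r = √(27.25) ≈ 5.220.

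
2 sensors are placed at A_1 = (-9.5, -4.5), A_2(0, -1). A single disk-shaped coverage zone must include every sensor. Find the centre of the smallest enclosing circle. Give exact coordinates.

(-4.75, -2.75)

The smallest circle enclosing two points has them as diameter endpoints.
Centre = midpoint = (-4.75, -2.75); r² = |A_1A_2|²/4 = 102.5/4 = 25.625.
Centre = (-4.75, -2.75).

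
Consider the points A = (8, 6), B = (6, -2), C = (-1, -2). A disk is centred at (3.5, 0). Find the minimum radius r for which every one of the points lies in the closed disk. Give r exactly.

The required radius is the distance from (3.5, 0) to the farthest point.
Squared distances: 56.25, 10.25, 24.25.
Maximum is 56.25, attained at A.
r = √(56.25) = 7.5.

7.5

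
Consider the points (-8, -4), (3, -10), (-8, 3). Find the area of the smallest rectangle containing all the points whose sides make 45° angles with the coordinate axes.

84

In coordinates u = x + y, v = x − y the rectangle is axis-aligned; the map (x,y)→(u,v) scales areas by 2.
u-values: -12, -7, -5; range = -5 − (-12) = 7.
v-values: -4, 13, -11; range = 13 − (-11) = 24.
Area = (7 × 24) / 2 = 84.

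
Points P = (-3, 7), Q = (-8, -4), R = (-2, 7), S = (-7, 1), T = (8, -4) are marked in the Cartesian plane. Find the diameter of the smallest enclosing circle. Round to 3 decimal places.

17.088

The minimum enclosing circle is determined by three boundary points: P, Q, T.
Their circumcentre is (0, -1) with r² = 73.
The farthest remaining point R is at distance² 68 ≤ 73.
Diameter = 2r = 2√73 ≈ 17.088.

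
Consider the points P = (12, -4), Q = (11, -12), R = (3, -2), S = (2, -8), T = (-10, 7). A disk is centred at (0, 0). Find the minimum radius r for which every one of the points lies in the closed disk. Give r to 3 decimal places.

The required radius is the distance from (0, 0) to the farthest point.
Squared distances: 160, 265, 13, 68, 149.
Maximum is 265, attained at Q.
r = √265 ≈ 16.279.

16.279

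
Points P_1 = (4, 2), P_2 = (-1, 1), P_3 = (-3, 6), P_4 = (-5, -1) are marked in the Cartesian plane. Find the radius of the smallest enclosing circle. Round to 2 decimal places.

The minimum enclosing circle of a finite set is fixed by two of the points (as a diameter) or three (as a circumcircle).
The minimum enclosing circle is determined by three boundary points: P_1, P_3, P_4.
Their circumcentre is (-33/38, 61/38) with r² = 17225/722.
The farthest remaining point P_2 is at distance² 277/722 ≤ 17225/722.
r = √(17225/722) ≈ 4.88.

4.88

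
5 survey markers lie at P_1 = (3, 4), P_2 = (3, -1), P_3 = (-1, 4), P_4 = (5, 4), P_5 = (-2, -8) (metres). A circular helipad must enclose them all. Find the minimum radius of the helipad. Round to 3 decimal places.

The minimum enclosing circle of a finite set is fixed by two of the points (as a diameter) or three (as a circumcircle).
The farthest pair is P_4–P_5 with squared distance 193. The circle on this segment as diameter has centre (1.5, -2) and r² = 193/4 = 48.25.
Check P_1: distance² to centre = 38.25 ≤ 48.25, so it lies inside.
All remaining points lie in this disk, and no smaller disk contains both endpoints, so this is the minimum enclosing circle.
r = √(48.25) ≈ 6.946.

6.946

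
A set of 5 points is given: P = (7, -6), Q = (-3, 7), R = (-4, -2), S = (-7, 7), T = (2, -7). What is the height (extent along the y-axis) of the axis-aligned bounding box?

max y = 7, min y = -7, so height = 14.

14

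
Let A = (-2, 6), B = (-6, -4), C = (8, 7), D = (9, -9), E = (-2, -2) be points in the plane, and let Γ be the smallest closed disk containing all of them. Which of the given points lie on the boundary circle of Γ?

The minimum enclosing circle of a finite set is fixed by two of the points (as a diameter) or three (as a circumcircle).
The minimum enclosing circle is determined by three boundary points: B, C, D.
Their circumcentre is (303/94, -125/94) with r² = 407345/4418.
The farthest remaining point A is at distance² 357901/4418 ≤ 407345/4418.
The points at distance exactly r from the centre are B, C, D — 3 points.

B, C, D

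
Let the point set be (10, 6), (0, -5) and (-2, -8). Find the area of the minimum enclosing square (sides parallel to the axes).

196

The bounding box has width 12 and height 14.
An axis-aligned square enclosing the set must have side ≥ max(width, height).
So the minimum side is max(12, 14) = 14.
Area = 14² = 196.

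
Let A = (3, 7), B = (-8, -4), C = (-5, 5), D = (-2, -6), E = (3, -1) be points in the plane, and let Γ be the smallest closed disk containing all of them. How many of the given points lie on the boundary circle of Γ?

The minimum enclosing circle of a finite set is fixed by two of the points (as a diameter) or three (as a circumcircle).
The farthest pair is A–B with squared distance 242. The circle on this segment as diameter has centre (-2.5, 1.5) and r² = 242/4 = 60.5.
Check C: distance² to centre = 18.5 ≤ 60.5, so it lies inside.
All remaining points lie in this disk, and no smaller disk contains both endpoints, so this is the minimum enclosing circle.
The points at distance exactly r from the centre are A, B — 2 points.

2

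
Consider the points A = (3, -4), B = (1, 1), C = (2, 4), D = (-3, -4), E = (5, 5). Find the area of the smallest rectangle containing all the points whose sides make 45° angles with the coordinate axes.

In coordinates u = x + y, v = x − y the rectangle is axis-aligned; the map (x,y)→(u,v) scales areas by 2.
u-values: -1, 2, 6, -7, 10; range = 10 − (-7) = 17.
v-values: 7, 0, -2, 1, 0; range = 7 − (-2) = 9.
Area = (17 × 9) / 2 = 76.5.

76.5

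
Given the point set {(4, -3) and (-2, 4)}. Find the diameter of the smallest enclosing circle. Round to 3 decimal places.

The smallest circle enclosing two points has them as diameter endpoints.
Centre = midpoint = (1, 0.5); r² = |(4, -3)−(-2, 4)|²/4 = 85/4 = 21.25.
Diameter = 2r = 2√(21.25) ≈ 9.220.

9.220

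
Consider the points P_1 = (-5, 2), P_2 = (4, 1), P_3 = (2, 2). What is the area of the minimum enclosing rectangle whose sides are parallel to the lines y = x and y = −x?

40

In coordinates u = x + y, v = x − y the rectangle is axis-aligned; the map (x,y)→(u,v) scales areas by 2.
u-values: -3, 5, 4; range = 5 − (-3) = 8.
v-values: -7, 3, 0; range = 3 − (-7) = 10.
Area = (8 × 10) / 2 = 40.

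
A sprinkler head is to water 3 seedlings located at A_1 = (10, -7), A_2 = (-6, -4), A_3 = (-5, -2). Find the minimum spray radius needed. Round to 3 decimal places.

8.139

Side lengths²: A_1A_2² = 265, A_1A_3² = 250, A_2A_3² = 5.
Since A_1A_2² = 265 ≥ 250 + 5 = 255, the angle opposite A_1A_2 is not acute, so the smallest enclosing circle has A_1A_2 as diameter.
Centre = midpoint of A_1A_2 = (2, -5.5), r² = 265/4 = 66.25.
r = √(66.25) ≈ 8.139.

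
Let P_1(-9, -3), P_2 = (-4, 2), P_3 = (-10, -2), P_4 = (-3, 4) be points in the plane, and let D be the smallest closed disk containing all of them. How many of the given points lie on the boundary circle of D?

3

By Welzl's lemma the MEC is supported by two points (diametrically opposite) or three points (on a circumcircle).
The minimum enclosing circle is determined by three boundary points: P_1, P_3, P_4.
Their circumcentre is (-163/26, 19/26) with r² = 7225/338.
The farthest remaining point P_2 is at distance² 2285/338 ≤ 7225/338.
The points at distance exactly r from the centre are P_1, P_3, P_4 — 3 points.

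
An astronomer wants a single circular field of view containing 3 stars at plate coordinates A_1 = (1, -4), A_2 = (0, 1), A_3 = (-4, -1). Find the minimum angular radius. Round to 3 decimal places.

3.022

Side lengths²: A_1A_2² = 26, A_1A_3² = 34, A_2A_3² = 20.
Since A_1A_3² = 34 < 26 + 20 = 46, the triangle is acute, so the smallest enclosing circle is the circumcircle.
Circumcentre = (-12/11, -20/11), r² = 1105/121.
r = √(1105/121) ≈ 3.022.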